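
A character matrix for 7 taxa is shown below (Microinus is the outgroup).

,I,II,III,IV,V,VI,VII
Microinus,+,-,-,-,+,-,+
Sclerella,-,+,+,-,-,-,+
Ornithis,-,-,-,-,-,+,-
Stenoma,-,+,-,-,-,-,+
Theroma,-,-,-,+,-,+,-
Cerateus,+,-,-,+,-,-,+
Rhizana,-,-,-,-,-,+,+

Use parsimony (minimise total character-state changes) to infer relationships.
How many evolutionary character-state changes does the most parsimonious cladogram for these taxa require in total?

8

Character polarity is set by the outgroup: the derived state is whichever differs from the outgroup's state, so for I, V, VII the derived state is '-', and for the remaining characters it is '+'.
I (derived state '-') is shared by Ornithis, Rhizana, Sclerella, Stenoma, and Theroma — a synapomorphy uniting that clade.
II: derived state '+' in Sclerella and Stenoma only — synapomorphy for {Sclerella, Stenoma}.
III: derived state '+' in Sclerella only — an autapomorphy, so it tells us nothing about relationships among taxa.
IV groups Cerateus and Theroma, which is incompatible with the clades supported by the remaining characters; treating it as convergent (homoplasy) costs fewer steps than any alternative tree.
V (derived state '-') is shared by all ingroup taxa — unites the whole ingroup.
VI (derived state '+') is shared by Ornithis, Rhizana, and Theroma — a synapomorphy uniting that clade.
VII: derived state '-' in Ornithis and Theroma only — synapomorphy for {Ornithis, Theroma}.
Most parsimonious ingroup topology: (((Sclerella,Stenoma),((Ornithis,Theroma),Rhizana)),Cerateus).
Changes per character on this tree: I: 1; II: 1; III: 1; IV: 2; V: 1; VI: 1; VII: 1.
Total = 8.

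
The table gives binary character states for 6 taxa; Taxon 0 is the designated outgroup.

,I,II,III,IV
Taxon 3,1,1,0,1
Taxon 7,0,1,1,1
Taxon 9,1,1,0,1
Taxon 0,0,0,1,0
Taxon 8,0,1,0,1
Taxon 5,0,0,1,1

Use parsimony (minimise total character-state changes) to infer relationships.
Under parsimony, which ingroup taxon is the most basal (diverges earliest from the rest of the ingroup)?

Character polarity is set by the outgroup: the derived state is whichever differs from the outgroup's state, so for III the derived state is '0', and for the remaining characters it is '1'.
Only Taxon 3 and Taxon 9 show the derived state '1' for I, supporting them as a clade.
Only Taxon 3, Taxon 7, Taxon 8, and Taxon 9 show the derived state '1' for II, supporting them as a clade.
III: derived state '0' in Taxon 3, Taxon 8, and Taxon 9 only — synapomorphy for {Taxon 3, Taxon 8, Taxon 9}.
IV (derived state '1') is shared by all ingroup taxa — unites the whole ingroup.
Most parsimonious ingroup topology: ((Taxon 7,(Taxon 8,(Taxon 3,Taxon 9))),Taxon 5).
Taxon 5 is sister to the clade containing all other ingroup taxa, so it is the earliest-diverging (most basal) ingroup lineage.

Taxon 5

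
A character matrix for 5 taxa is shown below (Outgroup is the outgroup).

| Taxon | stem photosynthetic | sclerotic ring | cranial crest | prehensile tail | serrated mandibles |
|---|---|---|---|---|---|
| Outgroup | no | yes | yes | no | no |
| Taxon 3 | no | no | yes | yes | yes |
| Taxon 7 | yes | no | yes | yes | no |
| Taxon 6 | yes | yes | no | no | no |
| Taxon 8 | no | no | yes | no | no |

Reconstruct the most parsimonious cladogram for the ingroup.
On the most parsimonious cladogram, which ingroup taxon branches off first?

Character polarity is set by the outgroup: the derived state is whichever differs from the outgroup's state, so for sclerotic ring, cranial crest the derived state is 'no', and for the remaining characters it is 'yes'.
stem photosynthetic (state 'yes') occurs in Taxon 6 and Taxon 7 but conflicts with the nesting implied by the other characters — most parsimoniously interpreted as homoplasy.
sclerotic ring (derived state 'no') is shared by Taxon 3, Taxon 7, and Taxon 8 — a synapomorphy uniting that clade.
cranial crest: derived state 'no' in Taxon 6 only — an autapomorphy, so it tells us nothing about relationships among taxa.
prehensile tail: derived state 'yes' in Taxon 3 and Taxon 7 only — synapomorphy for {Taxon 3, Taxon 7}.
serrated mandibles (derived state 'yes') is unique to Taxon 3 (autapomorphy; uninformative for grouping).
Most parsimonious ingroup topology: (((Taxon 3,Taxon 7),Taxon 8),Taxon 6).
Taxon 6 is sister to the clade containing all other ingroup taxa, so it is the earliest-diverging (most basal) ingroup lineage.

Taxon 6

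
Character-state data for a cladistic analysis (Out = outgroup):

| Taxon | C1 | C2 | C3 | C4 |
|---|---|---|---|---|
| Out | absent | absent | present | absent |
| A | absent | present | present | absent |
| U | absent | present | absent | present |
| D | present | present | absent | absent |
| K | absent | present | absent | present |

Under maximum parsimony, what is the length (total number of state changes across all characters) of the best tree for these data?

4

Character polarity is set by the outgroup: the derived state is whichever differs from the outgroup's state, so for C3 the derived state is 'absent', and for the remaining characters it is 'present'.
C1: derived state 'present' in D only — an autapomorphy, so it tells us nothing about relationships among taxa.
C2 (derived state 'present') is shared by all ingroup taxa — unites the whole ingroup.
C3: derived state 'absent' in D, K, and U only — synapomorphy for {D, K, U}.
C4: derived state 'present' in K and U only — synapomorphy for {K, U}.
Most parsimonious ingroup topology: (A,((U,K),D)).
Changes per character on this tree: C1: 1; C2: 1; C3: 1; C4: 1.
Total = 4.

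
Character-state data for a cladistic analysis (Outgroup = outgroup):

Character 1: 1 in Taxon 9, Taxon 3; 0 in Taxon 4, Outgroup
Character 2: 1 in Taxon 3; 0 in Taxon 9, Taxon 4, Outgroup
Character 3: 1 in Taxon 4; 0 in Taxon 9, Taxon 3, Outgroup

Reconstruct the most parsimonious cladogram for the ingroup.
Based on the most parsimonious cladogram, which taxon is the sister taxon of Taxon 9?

Taxon 3

The outgroup has state '0' for every character, so '1' is the derived state throughout.
Character 1: derived state '1' in Taxon 3 and Taxon 9 only — synapomorphy for {Taxon 3, Taxon 9}.
Character 2 (derived state '1') is unique to Taxon 3 (autapomorphy; uninformative for grouping).
Character 3 (derived state '1') is unique to Taxon 4 (autapomorphy; uninformative for grouping).
Most parsimonious ingroup topology: ((Taxon 9,Taxon 3),Taxon 4).
Taxon 9 and Taxon 3 form a cherry on this tree, so they are sister taxa.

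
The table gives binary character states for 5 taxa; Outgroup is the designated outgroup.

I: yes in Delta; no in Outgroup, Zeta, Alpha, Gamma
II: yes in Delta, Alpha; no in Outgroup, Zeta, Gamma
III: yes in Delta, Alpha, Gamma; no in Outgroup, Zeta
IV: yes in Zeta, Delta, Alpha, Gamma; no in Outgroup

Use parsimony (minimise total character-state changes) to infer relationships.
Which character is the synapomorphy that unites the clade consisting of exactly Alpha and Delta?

The outgroup has state 'no' for every character, so 'yes' is the derived state throughout.
I (derived state 'yes') is unique to Delta (autapomorphy; uninformative for grouping).
II: derived state 'yes' in Alpha and Delta only — synapomorphy for {Alpha, Delta}.
III: derived state 'yes' in Alpha, Delta, and Gamma only — synapomorphy for {Alpha, Delta, Gamma}.
All ingroup taxa share the derived state 'yes' for IV; it defines the ingroup but does not resolve relationships within it.
Most parsimonious ingroup topology: (Zeta,((Delta,Alpha),Gamma)).
The clade {Alpha, Delta} is supported by II: its derived state 'yes' occurs in exactly those taxa and in no other taxon (including the outgroup).

II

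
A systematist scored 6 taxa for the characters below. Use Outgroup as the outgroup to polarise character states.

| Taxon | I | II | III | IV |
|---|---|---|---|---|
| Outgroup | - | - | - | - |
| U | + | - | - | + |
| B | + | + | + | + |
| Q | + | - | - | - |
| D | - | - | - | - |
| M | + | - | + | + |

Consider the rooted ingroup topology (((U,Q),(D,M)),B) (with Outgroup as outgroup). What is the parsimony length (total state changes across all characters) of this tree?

8

Map each character onto (((U,Q),(D,M)),B) (rooted by Outgroup) and count the minimum state changes it requires (Fitch parsimony):
I: 2; II: 1; III: 2; IV: 3.
Total tree length = 8.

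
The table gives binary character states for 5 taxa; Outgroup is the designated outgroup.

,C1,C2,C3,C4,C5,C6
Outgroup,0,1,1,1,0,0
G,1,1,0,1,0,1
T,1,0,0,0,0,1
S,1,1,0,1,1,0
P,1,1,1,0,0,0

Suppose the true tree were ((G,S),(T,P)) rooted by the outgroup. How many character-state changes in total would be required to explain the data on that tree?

Map each character onto ((G,S),(T,P)) (rooted by Outgroup) and count the minimum state changes it requires (Fitch parsimony):
C1: 1; C2: 1; C3: 2; C4: 1; C5: 1; C6: 2.
Total tree length = 8.

8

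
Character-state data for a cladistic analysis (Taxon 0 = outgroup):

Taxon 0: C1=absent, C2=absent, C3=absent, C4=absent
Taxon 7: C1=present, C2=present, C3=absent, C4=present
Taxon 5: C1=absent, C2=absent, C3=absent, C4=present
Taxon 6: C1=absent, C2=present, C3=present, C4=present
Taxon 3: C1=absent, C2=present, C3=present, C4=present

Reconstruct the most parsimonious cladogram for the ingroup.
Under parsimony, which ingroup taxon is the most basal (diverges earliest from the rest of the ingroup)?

The outgroup has state 'absent' for every character, so 'present' is the derived state throughout.
C1: derived state 'present' in Taxon 7 only — an autapomorphy, so it tells us nothing about relationships among taxa.
C2 (derived state 'present') is shared by Taxon 3, Taxon 6, and Taxon 7 — a synapomorphy uniting that clade.
C3 (derived state 'present') is shared by Taxon 3 and Taxon 6 — a synapomorphy uniting that clade.
C4 (derived state 'present') is shared by all ingroup taxa — unites the whole ingroup.
Most parsimonious ingroup topology: ((Taxon 7,(Taxon 6,Taxon 3)),Taxon 5).
Taxon 5 is sister to the clade containing all other ingroup taxa, so it is the earliest-diverging (most basal) ingroup lineage.

Taxon 5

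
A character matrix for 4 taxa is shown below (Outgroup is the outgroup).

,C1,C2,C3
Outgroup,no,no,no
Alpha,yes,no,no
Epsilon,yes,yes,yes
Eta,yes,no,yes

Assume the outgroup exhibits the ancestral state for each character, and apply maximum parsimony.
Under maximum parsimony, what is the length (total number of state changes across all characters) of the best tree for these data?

The outgroup has state 'no' for every character, so 'yes' is the derived state throughout.
C1 (derived state 'yes') is shared by all ingroup taxa — unites the whole ingroup.
C2 (derived state 'yes') is unique to Epsilon (autapomorphy; uninformative for grouping).
Only Epsilon and Eta show the derived state 'yes' for C3, supporting them as a clade.
Most parsimonious ingroup topology: (Alpha,(Epsilon,Eta)).
Changes per character on this tree: C1: 1; C2: 1; C3: 1.
Total = 3.

3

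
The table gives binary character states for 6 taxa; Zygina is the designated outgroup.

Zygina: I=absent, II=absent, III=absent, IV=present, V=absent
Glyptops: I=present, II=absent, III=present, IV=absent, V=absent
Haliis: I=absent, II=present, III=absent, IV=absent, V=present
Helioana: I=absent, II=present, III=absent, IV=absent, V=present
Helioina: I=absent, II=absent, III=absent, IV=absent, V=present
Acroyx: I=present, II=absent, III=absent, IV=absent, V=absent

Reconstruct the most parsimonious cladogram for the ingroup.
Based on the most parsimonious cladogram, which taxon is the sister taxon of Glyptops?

Acroyx

Character polarity is set by the outgroup: the derived state is whichever differs from the outgroup's state, so for IV the derived state is 'absent', and for the remaining characters it is 'present'.
I: derived state 'present' in Acroyx and Glyptops only — synapomorphy for {Acroyx, Glyptops}.
II (derived state 'present') is shared by Haliis and Helioana — a synapomorphy uniting that clade.
III (derived state 'present') is unique to Glyptops (autapomorphy; uninformative for grouping).
IV (derived state 'absent') is shared by all ingroup taxa — unites the whole ingroup.
V: derived state 'present' in Haliis, Helioana, and Helioina only — synapomorphy for {Haliis, Helioana, Helioina}.
Most parsimonious ingroup topology: ((Glyptops,Acroyx),((Haliis,Helioana),Helioina)).
Glyptops and Acroyx form a cherry on this tree, so they are sister taxa.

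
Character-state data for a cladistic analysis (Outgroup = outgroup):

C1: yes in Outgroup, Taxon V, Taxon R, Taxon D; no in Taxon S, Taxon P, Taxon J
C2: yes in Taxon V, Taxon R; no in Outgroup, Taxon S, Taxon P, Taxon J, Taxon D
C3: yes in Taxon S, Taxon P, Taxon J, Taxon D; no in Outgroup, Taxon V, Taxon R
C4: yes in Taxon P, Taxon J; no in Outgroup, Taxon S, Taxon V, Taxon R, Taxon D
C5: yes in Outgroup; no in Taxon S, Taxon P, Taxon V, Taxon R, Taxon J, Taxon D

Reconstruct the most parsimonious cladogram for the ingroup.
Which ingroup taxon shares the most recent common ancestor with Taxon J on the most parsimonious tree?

Taxon P

Character polarity is set by the outgroup: the derived state is whichever differs from the outgroup's state, so for C1, C5 the derived state is 'no', and for the remaining characters it is 'yes'.
C1: derived state 'no' in Taxon J, Taxon P, and Taxon S only — synapomorphy for {Taxon J, Taxon P, Taxon S}.
C2: derived state 'yes' in Taxon R and Taxon V only — synapomorphy for {Taxon R, Taxon V}.
C3 (derived state 'yes') is shared by Taxon D, Taxon J, Taxon P, and Taxon S — a synapomorphy uniting that clade.
C4: derived state 'yes' in Taxon J and Taxon P only — synapomorphy for {Taxon J, Taxon P}.
All ingroup taxa share the derived state 'no' for C5; it defines the ingroup but does not resolve relationships within it.
Most parsimonious ingroup topology: (((Taxon S,(Taxon P,Taxon J)),Taxon D),(Taxon V,Taxon R)).
Taxon J and Taxon P form a cherry on this tree, so they are sister taxa.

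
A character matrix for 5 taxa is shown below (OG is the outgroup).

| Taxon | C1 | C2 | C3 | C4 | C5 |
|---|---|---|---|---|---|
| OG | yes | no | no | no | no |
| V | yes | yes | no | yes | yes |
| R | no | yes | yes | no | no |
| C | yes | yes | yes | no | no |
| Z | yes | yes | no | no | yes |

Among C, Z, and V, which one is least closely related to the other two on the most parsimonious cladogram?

Character polarity is set by the outgroup: the derived state is whichever differs from the outgroup's state, so for C1 the derived state is 'no', and for the remaining characters it is 'yes'.
C1: derived state 'no' in R only — an autapomorphy, so it tells us nothing about relationships among taxa.
C2 (derived state 'yes') is shared by all ingroup taxa — unites the whole ingroup.
C3: derived state 'yes' in C and R only — synapomorphy for {C, R}.
C4: derived state 'yes' in V only — an autapomorphy, so it tells us nothing about relationships among taxa.
C5 (derived state 'yes') is shared by V and Z — a synapomorphy uniting that clade.
Most parsimonious ingroup topology: ((V,Z),(R,C)).
Z and V share a more recent common ancestor with each other than either does with C, so C is the least closely related of the three.

C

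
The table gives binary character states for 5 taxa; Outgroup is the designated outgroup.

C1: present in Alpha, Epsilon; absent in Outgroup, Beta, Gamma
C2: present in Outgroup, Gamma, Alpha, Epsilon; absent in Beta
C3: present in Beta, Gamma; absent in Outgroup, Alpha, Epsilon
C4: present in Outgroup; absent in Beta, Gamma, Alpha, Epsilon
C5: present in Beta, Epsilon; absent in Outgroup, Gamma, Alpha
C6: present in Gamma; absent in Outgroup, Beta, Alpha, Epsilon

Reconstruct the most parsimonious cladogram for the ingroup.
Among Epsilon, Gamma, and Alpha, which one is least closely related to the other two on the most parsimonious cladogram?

Gamma

Character polarity is set by the outgroup: the derived state is whichever differs from the outgroup's state, so for C2, C4 the derived state is 'absent', and for the remaining characters it is 'present'.
Only Alpha and Epsilon show the derived state 'present' for C1, supporting them as a clade.
C2: derived state 'absent' in Beta only — an autapomorphy, so it tells us nothing about relationships among taxa.
C3: derived state 'present' in Beta and Gamma only — synapomorphy for {Beta, Gamma}.
C4 (derived state 'absent') is shared by all ingroup taxa — unites the whole ingroup.
C5 groups Beta and Epsilon, which is incompatible with the clades supported by the remaining characters; treating it as convergent (homoplasy) costs fewer steps than any alternative tree.
C6 (derived state 'present') is unique to Gamma (autapomorphy; uninformative for grouping).
Most parsimonious ingroup topology: ((Beta,Gamma),(Alpha,Epsilon)).
Epsilon and Alpha share a more recent common ancestor with each other than either does with Gamma, so Gamma is the least closely related of the three.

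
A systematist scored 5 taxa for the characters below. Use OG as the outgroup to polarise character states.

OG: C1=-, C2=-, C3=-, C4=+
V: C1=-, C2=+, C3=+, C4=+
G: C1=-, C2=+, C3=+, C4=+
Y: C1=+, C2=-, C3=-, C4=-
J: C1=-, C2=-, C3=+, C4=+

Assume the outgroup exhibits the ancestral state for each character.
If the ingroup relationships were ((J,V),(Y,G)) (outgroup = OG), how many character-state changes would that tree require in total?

6

Map each character onto ((J,V),(Y,G)) (rooted by OG) and count the minimum state changes it requires (Fitch parsimony):
C1: 1; C2: 2; C3: 2; C4: 1.
Total tree length = 6.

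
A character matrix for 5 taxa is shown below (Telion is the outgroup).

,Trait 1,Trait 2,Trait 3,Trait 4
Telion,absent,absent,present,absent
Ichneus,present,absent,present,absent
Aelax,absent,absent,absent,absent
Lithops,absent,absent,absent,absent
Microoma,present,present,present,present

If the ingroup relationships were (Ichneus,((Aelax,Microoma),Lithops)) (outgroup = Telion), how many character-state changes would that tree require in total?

Map each character onto (Ichneus,((Aelax,Microoma),Lithops)) (rooted by Telion) and count the minimum state changes it requires (Fitch parsimony):
Trait 1: 2; Trait 2: 1; Trait 3: 2; Trait 4: 1.
Total tree length = 6.

6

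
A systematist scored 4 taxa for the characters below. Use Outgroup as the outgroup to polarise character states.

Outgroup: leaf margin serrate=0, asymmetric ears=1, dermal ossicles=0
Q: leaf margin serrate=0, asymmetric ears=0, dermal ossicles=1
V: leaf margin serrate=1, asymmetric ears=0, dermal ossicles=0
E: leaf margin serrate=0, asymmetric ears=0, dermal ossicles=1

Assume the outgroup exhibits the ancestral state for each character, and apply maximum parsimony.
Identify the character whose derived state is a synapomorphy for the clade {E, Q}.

Character polarity is set by the outgroup: the derived state is whichever differs from the outgroup's state, so for asymmetric ears the derived state is '0', and for the remaining characters it is '1'.
leaf margin serrate: derived state '1' in V only — an autapomorphy, so it tells us nothing about relationships among taxa.
asymmetric ears (derived state '0') is shared by all ingroup taxa — unites the whole ingroup.
Only E and Q show the derived state '1' for dermal ossicles, supporting them as a clade.
Most parsimonious ingroup topology: ((Q,E),V).
The clade {E, Q} is supported by dermal ossicles: its derived state '1' occurs in exactly those taxa and in no other taxon (including the outgroup).

dermal ossicles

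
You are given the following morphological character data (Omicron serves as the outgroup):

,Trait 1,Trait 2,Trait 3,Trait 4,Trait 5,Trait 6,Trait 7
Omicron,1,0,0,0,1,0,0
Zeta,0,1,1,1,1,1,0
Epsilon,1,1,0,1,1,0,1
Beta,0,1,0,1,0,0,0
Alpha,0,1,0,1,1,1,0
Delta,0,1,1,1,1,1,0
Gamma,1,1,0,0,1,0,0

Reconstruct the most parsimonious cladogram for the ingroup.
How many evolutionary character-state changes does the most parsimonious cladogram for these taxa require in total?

Character polarity is set by the outgroup: the derived state is whichever differs from the outgroup's state, so for Trait 1, Trait 5 the derived state is '0', and for the remaining characters it is '1'.
Trait 1: derived state '0' in Alpha, Beta, Delta, and Zeta only — synapomorphy for {Alpha, Beta, Delta, Zeta}.
All ingroup taxa share the derived state '1' for Trait 2; it defines the ingroup but does not resolve relationships within it.
Trait 3 (derived state '1') is shared by Delta and Zeta — a synapomorphy uniting that clade.
Only Alpha, Beta, Delta, Epsilon, and Zeta show the derived state '1' for Trait 4, supporting them as a clade.
Trait 5: derived state '0' in Beta only — an autapomorphy, so it tells us nothing about relationships among taxa.
Only Alpha, Delta, and Zeta show the derived state '1' for Trait 6, supporting them as a clade.
Trait 7 (derived state '1') is unique to Epsilon (autapomorphy; uninformative for grouping).
Most parsimonious ingroup topology: (((((Zeta,Delta),Alpha),Beta),Epsilon),Gamma).
Changes per character on this tree: Trait 1: 1; Trait 2: 1; Trait 3: 1; Trait 4: 1; Trait 5: 1; Trait 6: 1; Trait 7: 1.
Total = 7.

7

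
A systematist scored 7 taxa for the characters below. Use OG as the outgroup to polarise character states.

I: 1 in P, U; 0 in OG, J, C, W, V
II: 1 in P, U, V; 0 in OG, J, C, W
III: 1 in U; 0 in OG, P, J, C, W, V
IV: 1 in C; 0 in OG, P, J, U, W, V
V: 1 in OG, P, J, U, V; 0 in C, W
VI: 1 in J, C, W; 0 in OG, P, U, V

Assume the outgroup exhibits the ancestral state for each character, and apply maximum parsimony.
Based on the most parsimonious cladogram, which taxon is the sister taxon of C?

W

Character polarity is set by the outgroup: the derived state is whichever differs from the outgroup's state, so for V the derived state is '0', and for the remaining characters it is '1'.
I (derived state '1') is shared by P and U — a synapomorphy uniting that clade.
Only P, U, and V show the derived state '1' for II, supporting them as a clade.
III: derived state '1' in U only — an autapomorphy, so it tells us nothing about relationships among taxa.
IV (derived state '1') is unique to C (autapomorphy; uninformative for grouping).
Only C and W show the derived state '0' for V, supporting them as a clade.
Only C, J, and W show the derived state '1' for VI, supporting them as a clade.
Most parsimonious ingroup topology: (((P,U),V),(J,(C,W))).
C and W form a cherry on this tree, so they are sister taxa.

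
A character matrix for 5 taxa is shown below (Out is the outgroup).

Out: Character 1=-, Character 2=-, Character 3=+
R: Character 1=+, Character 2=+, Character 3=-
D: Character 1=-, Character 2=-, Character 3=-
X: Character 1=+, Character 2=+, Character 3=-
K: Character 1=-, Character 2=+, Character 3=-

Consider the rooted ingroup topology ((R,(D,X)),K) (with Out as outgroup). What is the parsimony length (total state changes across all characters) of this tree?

5

Map each character onto ((R,(D,X)),K) (rooted by Out) and count the minimum state changes it requires (Fitch parsimony):
Character 1: 2; Character 2: 2; Character 3: 1.
Total tree length = 5.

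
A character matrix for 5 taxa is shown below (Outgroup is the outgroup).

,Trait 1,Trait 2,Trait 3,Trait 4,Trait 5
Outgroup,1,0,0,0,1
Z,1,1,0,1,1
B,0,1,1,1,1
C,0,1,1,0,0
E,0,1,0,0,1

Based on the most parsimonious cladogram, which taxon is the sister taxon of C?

B

Character polarity is set by the outgroup: the derived state is whichever differs from the outgroup's state, so for Trait 1, Trait 5 the derived state is '0', and for the remaining characters it is '1'.
Trait 1 (derived state '0') is shared by B, C, and E — a synapomorphy uniting that clade.
Trait 2 (derived state '1') is shared by all ingroup taxa — unites the whole ingroup.
Only B and C show the derived state '1' for Trait 3, supporting them as a clade.
Trait 4 groups B and Z, which is incompatible with the clades supported by the remaining characters; treating it as convergent (homoplasy) costs fewer steps than any alternative tree.
Trait 5: derived state '0' in C only — an autapomorphy, so it tells us nothing about relationships among taxa.
Most parsimonious ingroup topology: (Z,((B,C),E)).
C and B form a cherry on this tree, so they are sister taxa.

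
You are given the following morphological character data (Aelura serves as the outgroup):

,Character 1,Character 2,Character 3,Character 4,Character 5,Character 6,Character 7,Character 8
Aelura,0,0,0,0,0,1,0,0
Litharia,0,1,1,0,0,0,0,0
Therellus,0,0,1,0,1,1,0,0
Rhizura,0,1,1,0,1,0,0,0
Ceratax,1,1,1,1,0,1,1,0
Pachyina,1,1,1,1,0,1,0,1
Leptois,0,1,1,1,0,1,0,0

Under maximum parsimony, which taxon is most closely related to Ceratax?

Character polarity is set by the outgroup: the derived state is whichever differs from the outgroup's state, so for Character 6 the derived state is '0', and for the remaining characters it is '1'.
Only Ceratax and Pachyina show the derived state '1' for Character 1, supporting them as a clade.
Character 2: derived state '1' in Ceratax, Leptois, Litharia, Pachyina, and Rhizura only — synapomorphy for {Ceratax, Leptois, Litharia, Pachyina, Rhizura}.
Character 3 (derived state '1') is shared by all ingroup taxa — unites the whole ingroup.
Character 4 (derived state '1') is shared by Ceratax, Leptois, and Pachyina — a synapomorphy uniting that clade.
Character 5 groups Rhizura and Therellus, which is incompatible with the clades supported by the remaining characters; treating it as convergent (homoplasy) costs fewer steps than any alternative tree.
Only Litharia and Rhizura show the derived state '0' for Character 6, supporting them as a clade.
Character 7: derived state '1' in Ceratax only — an autapomorphy, so it tells us nothing about relationships among taxa.
Character 8 (derived state '1') is unique to Pachyina (autapomorphy; uninformative for grouping).
Most parsimonious ingroup topology: (((Litharia,Rhizura),((Ceratax,Pachyina),Leptois)),Therellus).
Ceratax and Pachyina form a cherry on this tree, so they are sister taxa.

Pachyina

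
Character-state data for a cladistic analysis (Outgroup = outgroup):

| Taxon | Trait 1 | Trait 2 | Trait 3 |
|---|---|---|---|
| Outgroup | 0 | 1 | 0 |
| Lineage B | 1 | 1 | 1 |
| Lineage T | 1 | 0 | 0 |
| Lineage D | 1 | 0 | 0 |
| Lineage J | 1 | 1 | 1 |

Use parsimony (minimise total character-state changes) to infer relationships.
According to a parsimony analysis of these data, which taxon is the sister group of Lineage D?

Character polarity is set by the outgroup: the derived state is whichever differs from the outgroup's state, so for Trait 2 the derived state is '0', and for the remaining characters it is '1'.
All ingroup taxa share the derived state '1' for Trait 1; it defines the ingroup but does not resolve relationships within it.
Trait 2: derived state '0' in Lineage D and Lineage T only — synapomorphy for {Lineage D, Lineage T}.
Trait 3: derived state '1' in Lineage B and Lineage J only — synapomorphy for {Lineage B, Lineage J}.
Most parsimonious ingroup topology: ((Lineage B,Lineage J),(Lineage T,Lineage D)).
Lineage D and Lineage T form a cherry on this tree, so they are sister taxa.

Lineage T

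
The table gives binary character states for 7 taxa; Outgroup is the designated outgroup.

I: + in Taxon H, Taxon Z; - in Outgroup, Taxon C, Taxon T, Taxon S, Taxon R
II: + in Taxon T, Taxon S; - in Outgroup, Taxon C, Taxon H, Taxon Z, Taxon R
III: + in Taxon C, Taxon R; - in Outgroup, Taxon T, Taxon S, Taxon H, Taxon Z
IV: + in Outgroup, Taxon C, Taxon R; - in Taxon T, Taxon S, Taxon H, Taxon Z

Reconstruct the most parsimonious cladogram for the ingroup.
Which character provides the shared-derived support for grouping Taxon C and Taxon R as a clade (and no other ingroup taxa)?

III

Character polarity is set by the outgroup: the derived state is whichever differs from the outgroup's state, so for IV the derived state is '-', and for the remaining characters it is '+'.
I (derived state '+') is shared by Taxon H and Taxon Z — a synapomorphy uniting that clade.
II (derived state '+') is shared by Taxon S and Taxon T — a synapomorphy uniting that clade.
Only Taxon C and Taxon R show the derived state '+' for III, supporting them as a clade.
IV (derived state '-') is shared by Taxon H, Taxon S, Taxon T, and Taxon Z — a synapomorphy uniting that clade.
Most parsimonious ingroup topology: ((Taxon C,Taxon R),((Taxon T,Taxon S),(Taxon H,Taxon Z))).
The clade {Taxon C, Taxon R} is supported by III: its derived state '+' occurs in exactly those taxa and in no other taxon (including the outgroup).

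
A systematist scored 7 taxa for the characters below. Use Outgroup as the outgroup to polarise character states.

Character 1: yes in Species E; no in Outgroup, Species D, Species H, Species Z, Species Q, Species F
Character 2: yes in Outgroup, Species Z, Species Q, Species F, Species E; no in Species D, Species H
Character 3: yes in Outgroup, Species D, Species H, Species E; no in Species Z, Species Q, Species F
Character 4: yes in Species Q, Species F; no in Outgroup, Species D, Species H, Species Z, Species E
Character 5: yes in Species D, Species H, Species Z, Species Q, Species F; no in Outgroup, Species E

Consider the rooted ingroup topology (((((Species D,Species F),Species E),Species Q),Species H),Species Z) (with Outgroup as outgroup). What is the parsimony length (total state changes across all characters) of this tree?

Map each character onto (((((Species D,Species F),Species E),Species Q),Species H),Species Z) (rooted by Outgroup) and count the minimum state changes it requires (Fitch parsimony):
Character 1: 1; Character 2: 2; Character 3: 3; Character 4: 2; Character 5: 2.
Total tree length = 10.

10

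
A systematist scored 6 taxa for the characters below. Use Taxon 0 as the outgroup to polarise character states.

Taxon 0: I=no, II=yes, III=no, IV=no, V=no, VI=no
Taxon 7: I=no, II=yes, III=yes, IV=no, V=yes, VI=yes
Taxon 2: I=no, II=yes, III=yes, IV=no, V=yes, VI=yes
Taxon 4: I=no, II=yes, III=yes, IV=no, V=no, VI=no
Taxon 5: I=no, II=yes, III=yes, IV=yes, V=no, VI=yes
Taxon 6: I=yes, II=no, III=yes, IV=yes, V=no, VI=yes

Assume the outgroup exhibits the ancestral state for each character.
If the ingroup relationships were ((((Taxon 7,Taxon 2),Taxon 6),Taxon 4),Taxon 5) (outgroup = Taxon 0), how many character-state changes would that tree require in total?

Map each character onto ((((Taxon 7,Taxon 2),Taxon 6),Taxon 4),Taxon 5) (rooted by Taxon 0) and count the minimum state changes it requires (Fitch parsimony):
I: 1; II: 1; III: 1; IV: 2; V: 1; VI: 2.
Total tree length = 8.

8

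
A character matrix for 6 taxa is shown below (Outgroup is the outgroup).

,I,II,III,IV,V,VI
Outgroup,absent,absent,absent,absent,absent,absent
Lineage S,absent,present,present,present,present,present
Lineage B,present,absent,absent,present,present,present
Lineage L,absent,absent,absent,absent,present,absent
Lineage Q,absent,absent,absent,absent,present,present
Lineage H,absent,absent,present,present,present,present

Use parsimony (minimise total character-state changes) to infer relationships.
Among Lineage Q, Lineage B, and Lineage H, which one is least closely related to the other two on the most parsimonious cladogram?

The outgroup has state 'absent' for every character, so 'present' is the derived state throughout.
I: derived state 'present' in Lineage B only — an autapomorphy, so it tells us nothing about relationships among taxa.
II: derived state 'present' in Lineage S only — an autapomorphy, so it tells us nothing about relationships among taxa.
III (derived state 'present') is shared by Lineage H and Lineage S — a synapomorphy uniting that clade.
IV (derived state 'present') is shared by Lineage B, Lineage H, and Lineage S — a synapomorphy uniting that clade.
All ingroup taxa share the derived state 'present' for V; it defines the ingroup but does not resolve relationships within it.
VI (derived state 'present') is shared by Lineage B, Lineage H, Lineage Q, and Lineage S — a synapomorphy uniting that clade.
Most parsimonious ingroup topology: ((((Lineage S,Lineage H),Lineage B),Lineage Q),Lineage L).
Lineage B and Lineage H share a more recent common ancestor with each other than either does with Lineage Q, so Lineage Q is the least closely related of the three.

Lineage Q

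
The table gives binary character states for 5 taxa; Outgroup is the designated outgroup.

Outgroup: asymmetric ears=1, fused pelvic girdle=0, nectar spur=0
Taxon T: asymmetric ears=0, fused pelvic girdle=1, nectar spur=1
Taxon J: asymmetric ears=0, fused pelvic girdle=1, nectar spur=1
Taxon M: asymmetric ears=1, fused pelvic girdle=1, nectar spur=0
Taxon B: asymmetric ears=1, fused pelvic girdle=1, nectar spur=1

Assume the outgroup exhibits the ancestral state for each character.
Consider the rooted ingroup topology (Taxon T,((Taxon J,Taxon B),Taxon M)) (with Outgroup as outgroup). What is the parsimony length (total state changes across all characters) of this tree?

Map each character onto (Taxon T,((Taxon J,Taxon B),Taxon M)) (rooted by Outgroup) and count the minimum state changes it requires (Fitch parsimony):
asymmetric ears: 2; fused pelvic girdle: 1; nectar spur: 2.
Total tree length = 5.

5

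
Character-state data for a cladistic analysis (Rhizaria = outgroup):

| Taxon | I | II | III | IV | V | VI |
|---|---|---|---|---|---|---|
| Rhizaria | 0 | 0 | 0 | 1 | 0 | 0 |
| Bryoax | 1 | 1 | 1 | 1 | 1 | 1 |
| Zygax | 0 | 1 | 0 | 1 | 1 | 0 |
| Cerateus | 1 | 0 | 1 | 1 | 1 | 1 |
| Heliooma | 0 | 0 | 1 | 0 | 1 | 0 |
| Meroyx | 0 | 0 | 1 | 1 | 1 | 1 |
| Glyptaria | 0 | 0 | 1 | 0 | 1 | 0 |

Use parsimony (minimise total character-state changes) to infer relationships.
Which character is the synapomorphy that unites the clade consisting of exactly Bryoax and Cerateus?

I

Character polarity is set by the outgroup: the derived state is whichever differs from the outgroup's state, so for IV the derived state is '0', and for the remaining characters it is '1'.
I: derived state '1' in Bryoax and Cerateus only — synapomorphy for {Bryoax, Cerateus}.
II groups Bryoax and Zygax, which is incompatible with the clades supported by the remaining characters; treating it as convergent (homoplasy) costs fewer steps than any alternative tree.
Only Bryoax, Cerateus, Glyptaria, Heliooma, and Meroyx show the derived state '1' for III, supporting them as a clade.
IV (derived state '0') is shared by Glyptaria and Heliooma — a synapomorphy uniting that clade.
V (derived state '1') is shared by all ingroup taxa — unites the whole ingroup.
VI: derived state '1' in Bryoax, Cerateus, and Meroyx only — synapomorphy for {Bryoax, Cerateus, Meroyx}.
Most parsimonious ingroup topology: ((((Bryoax,Cerateus),Meroyx),(Heliooma,Glyptaria)),Zygax).
The clade {Bryoax, Cerateus} is supported by I: its derived state '1' occurs in exactly those taxa and in no other taxon (including the outgroup).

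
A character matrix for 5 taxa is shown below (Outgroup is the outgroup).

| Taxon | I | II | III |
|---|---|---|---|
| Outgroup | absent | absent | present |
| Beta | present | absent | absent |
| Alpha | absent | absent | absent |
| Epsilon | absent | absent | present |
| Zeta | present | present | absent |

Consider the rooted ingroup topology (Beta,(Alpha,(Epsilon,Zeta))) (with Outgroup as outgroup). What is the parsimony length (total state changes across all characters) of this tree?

Map each character onto (Beta,(Alpha,(Epsilon,Zeta))) (rooted by Outgroup) and count the minimum state changes it requires (Fitch parsimony):
I: 2; II: 1; III: 2.
Total tree length = 5.

5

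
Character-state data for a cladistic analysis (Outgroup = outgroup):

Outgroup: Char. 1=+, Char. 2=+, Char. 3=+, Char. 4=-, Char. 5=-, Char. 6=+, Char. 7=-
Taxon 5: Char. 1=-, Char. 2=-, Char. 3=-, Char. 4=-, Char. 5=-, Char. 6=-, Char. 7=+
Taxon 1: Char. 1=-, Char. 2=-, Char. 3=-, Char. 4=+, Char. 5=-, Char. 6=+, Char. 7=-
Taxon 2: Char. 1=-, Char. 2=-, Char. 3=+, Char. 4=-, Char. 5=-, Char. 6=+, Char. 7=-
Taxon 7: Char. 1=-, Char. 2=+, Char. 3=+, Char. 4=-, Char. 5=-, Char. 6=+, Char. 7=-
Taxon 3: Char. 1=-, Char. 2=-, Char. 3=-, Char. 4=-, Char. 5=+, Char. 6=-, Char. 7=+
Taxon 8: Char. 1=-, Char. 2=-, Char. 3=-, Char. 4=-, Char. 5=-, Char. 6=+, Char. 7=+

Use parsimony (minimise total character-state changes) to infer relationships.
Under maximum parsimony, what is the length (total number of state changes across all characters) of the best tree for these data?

Character polarity is set by the outgroup: the derived state is whichever differs from the outgroup's state, so for Char. 1, Char. 2, Char. 3, Char. 6 the derived state is '-', and for the remaining characters it is '+'.
Char. 1 (derived state '-') is shared by all ingroup taxa — unites the whole ingroup.
Char. 2: derived state '-' in Taxon 1, Taxon 2, Taxon 3, Taxon 5, and Taxon 8 only — synapomorphy for {Taxon 1, Taxon 2, Taxon 3, Taxon 5, Taxon 8}.
Char. 3 (derived state '-') is shared by Taxon 1, Taxon 3, Taxon 5, and Taxon 8 — a synapomorphy uniting that clade.
Char. 4: derived state '+' in Taxon 1 only — an autapomorphy, so it tells us nothing about relationships among taxa.
Char. 5: derived state '+' in Taxon 3 only — an autapomorphy, so it tells us nothing about relationships among taxa.
Char. 6: derived state '-' in Taxon 3 and Taxon 5 only — synapomorphy for {Taxon 3, Taxon 5}.
Only Taxon 3, Taxon 5, and Taxon 8 show the derived state '+' for Char. 7, supporting them as a clade.
Most parsimonious ingroup topology: (((((Taxon 5,Taxon 3),Taxon 8),Taxon 1),Taxon 2),Taxon 7).
Changes per character on this tree: Char. 1: 1; Char. 2: 1; Char. 3: 1; Char. 4: 1; Char. 5: 1; Char. 6: 1; Char. 7: 1.
Total = 7.

7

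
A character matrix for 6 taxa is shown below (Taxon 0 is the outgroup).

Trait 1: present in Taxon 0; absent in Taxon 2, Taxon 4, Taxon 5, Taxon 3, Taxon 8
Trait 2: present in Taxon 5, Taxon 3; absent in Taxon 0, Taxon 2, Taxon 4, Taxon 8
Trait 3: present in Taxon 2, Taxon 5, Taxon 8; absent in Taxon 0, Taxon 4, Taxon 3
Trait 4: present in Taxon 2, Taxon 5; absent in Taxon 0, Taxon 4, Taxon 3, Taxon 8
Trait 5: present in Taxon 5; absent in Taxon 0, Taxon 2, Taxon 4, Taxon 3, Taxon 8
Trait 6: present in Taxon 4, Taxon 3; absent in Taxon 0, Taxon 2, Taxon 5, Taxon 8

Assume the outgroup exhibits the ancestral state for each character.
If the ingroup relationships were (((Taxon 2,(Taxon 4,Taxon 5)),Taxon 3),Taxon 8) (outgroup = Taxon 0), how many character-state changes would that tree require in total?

11

Map each character onto (((Taxon 2,(Taxon 4,Taxon 5)),Taxon 3),Taxon 8) (rooted by Taxon 0) and count the minimum state changes it requires (Fitch parsimony):
Trait 1: 1; Trait 2: 2; Trait 3: 3; Trait 4: 2; Trait 5: 1; Trait 6: 2.
Total tree length = 11.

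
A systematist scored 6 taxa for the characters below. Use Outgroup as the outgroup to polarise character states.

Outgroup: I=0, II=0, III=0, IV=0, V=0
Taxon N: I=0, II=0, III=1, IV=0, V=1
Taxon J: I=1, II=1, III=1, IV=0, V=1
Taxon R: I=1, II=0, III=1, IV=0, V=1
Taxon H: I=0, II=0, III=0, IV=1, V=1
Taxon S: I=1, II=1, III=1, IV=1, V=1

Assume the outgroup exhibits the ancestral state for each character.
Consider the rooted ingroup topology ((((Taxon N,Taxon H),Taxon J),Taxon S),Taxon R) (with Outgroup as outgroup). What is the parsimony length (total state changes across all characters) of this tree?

9

Map each character onto ((((Taxon N,Taxon H),Taxon J),Taxon S),Taxon R) (rooted by Outgroup) and count the minimum state changes it requires (Fitch parsimony):
I: 2; II: 2; III: 2; IV: 2; V: 1.
Total tree length = 9.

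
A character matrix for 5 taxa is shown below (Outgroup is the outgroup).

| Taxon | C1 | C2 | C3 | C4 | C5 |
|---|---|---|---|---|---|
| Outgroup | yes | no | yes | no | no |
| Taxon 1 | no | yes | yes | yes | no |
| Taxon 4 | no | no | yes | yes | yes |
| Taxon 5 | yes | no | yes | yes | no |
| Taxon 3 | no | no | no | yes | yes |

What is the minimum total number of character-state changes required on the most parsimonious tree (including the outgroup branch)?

5

Character polarity is set by the outgroup: the derived state is whichever differs from the outgroup's state, so for C1, C3 the derived state is 'no', and for the remaining characters it is 'yes'.
Only Taxon 1, Taxon 3, and Taxon 4 show the derived state 'no' for C1, supporting them as a clade.
C2 (derived state 'yes') is unique to Taxon 1 (autapomorphy; uninformative for grouping).
C3 (derived state 'no') is unique to Taxon 3 (autapomorphy; uninformative for grouping).
C4 (derived state 'yes') is shared by all ingroup taxa — unites the whole ingroup.
Only Taxon 3 and Taxon 4 show the derived state 'yes' for C5, supporting them as a clade.
Most parsimonious ingroup topology: ((Taxon 1,(Taxon 4,Taxon 3)),Taxon 5).
Changes per character on this tree: C1: 1; C2: 1; C3: 1; C4: 1; C5: 1.
Total = 5.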